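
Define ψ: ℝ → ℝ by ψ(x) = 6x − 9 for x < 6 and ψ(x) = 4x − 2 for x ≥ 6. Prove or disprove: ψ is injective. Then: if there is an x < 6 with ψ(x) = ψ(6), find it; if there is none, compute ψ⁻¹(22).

31/6

Both pieces are strictly increasing (slopes 6 and 4), so each is injective on its own interval.
The left piece maps (−∞, 6) onto (−∞, 27); the right piece maps [6, ∞) onto [22, ∞).
These images overlap. In particular ψ(6) = 22 (right piece), and solving 6x − 9 = 22 on the left piece gives x = 31/6 < 6.
So ψ(31/6) = ψ(6) with 31/6 ≠ 6, and ψ is not injective. This x = 31/6 is the requested value below 6.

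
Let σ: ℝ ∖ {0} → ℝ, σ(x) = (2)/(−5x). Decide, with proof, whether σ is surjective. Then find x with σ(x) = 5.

-2/25

If σ(x) = 0, cross-multiplying gives −5(2) = 0(−5x), which simplifies to −10 = 0 — false.  So 0 has no preimage and σ is not surjective.
Solving σ(x) = 5: cross-multiplying gives 2 = 5(−5x), which rearranges to 25x = −2, so x = −2/25.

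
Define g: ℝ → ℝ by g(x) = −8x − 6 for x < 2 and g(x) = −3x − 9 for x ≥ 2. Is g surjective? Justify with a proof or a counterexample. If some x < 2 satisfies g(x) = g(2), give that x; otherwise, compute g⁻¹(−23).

9/8

Both pieces are strictly decreasing (slopes −8 and −3), so each is injective on its own interval.
The left piece maps (−∞, 2) onto (−22, ∞); the right piece maps [2, ∞) onto (−∞, −15].
The union (−22, ∞) ∪ (−∞, −15] covers ℝ, so g is surjective.
For the follow-up: the images overlap, so an x < 2 with g(x) = g(2) exists. g(2) = −15; solving −8x − 6 = −15 for x < 2 gives x = (−15 + 6)/(−8) = 9/8.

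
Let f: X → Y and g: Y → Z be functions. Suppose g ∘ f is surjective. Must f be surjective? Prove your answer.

not surjective

No. Take X = {0, 1}, Y = {0, 1, 2, 3, 4}, Z = {0}, f(a) = 0 for every a ∈ X, and g(b) = 0 for every b ∈ Y.
Then g ∘ f is surjective onto {0}, but 4 ∈ Y has no preimage under f, so f is not surjective.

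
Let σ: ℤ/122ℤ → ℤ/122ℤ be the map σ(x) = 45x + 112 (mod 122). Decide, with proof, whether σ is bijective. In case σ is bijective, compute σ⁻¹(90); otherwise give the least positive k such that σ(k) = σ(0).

70

Suppose σ(x_1) = σ(x_2) in ℤ/122ℤ. Then 45x_1 + 112 ≡ 45x_2 + 112 (mod 122), so 45(x_1 − x_2) ≡ 0 (mod 122).
Since gcd(45, 122) = 1, 45 is invertible modulo 122, so x_1 − x_2 ≡ 0 (mod 122), i.e. x_1 = x_2.
We now compute 45⁻¹ mod 122 explicitly. Euclid's algorithm: 122 = 2·45 + 32, 45 = 1·32 + 13, 32 = 2·13 + 6, 13 = 2·6 + 1; back-substituting gives 1 = 19·45 − 7·122, so 45⁻¹ ≡ 19 (mod 122).
Then y ↦ 19(y − 112) is a two-sided inverse to σ, so every y ∈ ℤ/122ℤ has a preimage.
Hence σ is bijective.
Since σ is bijective, we find σ⁻¹(90): we need 45x ≡ 90 − 112 ≡ 100 (mod 122). Using 45⁻¹ = 19: x ≡ 19·100 = 1900 = 15·122 + 70, so x = 70.
Check: σ(70) = 45·70 + 112 = 3262 = 26·122 + 90 ≡ 90 (mod 122).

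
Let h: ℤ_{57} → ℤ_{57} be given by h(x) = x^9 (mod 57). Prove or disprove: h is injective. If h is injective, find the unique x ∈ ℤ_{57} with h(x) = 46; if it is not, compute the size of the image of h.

9

h(1) = 1^9 = 1.
h(4): Repeated squaring mod 57: 4^1 ≡ 4, 4^2 ≡ 4² = 16, 4^4 ≡ 16² = 256 ≡ 28, 4^8 ≡ 28² = 784 ≡ 43. Since 9 = 8 + 1, 4^9 ≡ 43·4: 43·4 = 172 ≡ 1. So 4^9 ≡ 1 (mod 57).
So h(1) = h(4) = 1 while 1 ≠ 4, therefore h is not injective.
Since h is not injective, we determine |image(h)|. Computing x^9 mod 57 for each x (by repeated squaring, reducing mod 57 at every step), the values h(0), h(1), …, h(56) are: 0, 1, 56, 18, 1, 20, 39, 1, 56, 39, 37, 20, 18, 37, 56, 18, 1, 20, 18, 19, 20, 18, 37, 20, 39, 1, 20, 18, 1, 56, 39, 37, 56, 18, 37, 20, 39, 37, 38, 39, 37, 56, 39, 1, 20, 39, 37, 20, 18, 1, 56, 18, 37, 56, 39, 1, 56.
The distinct values are {0, 1, 18, 19, 20, 37, 38, 39, 56}; there are 9 of them.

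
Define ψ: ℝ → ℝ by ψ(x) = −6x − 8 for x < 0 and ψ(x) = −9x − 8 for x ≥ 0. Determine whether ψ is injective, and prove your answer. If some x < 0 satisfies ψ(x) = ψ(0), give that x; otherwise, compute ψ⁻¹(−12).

4/9

Both pieces are strictly decreasing (slopes −6 and −9), so each is injective on its own interval.
The left piece maps (−∞, 0) onto (−8, ∞); the right piece maps [0, ∞) onto (−∞, −8].
These images are disjoint, so no value is attained by both pieces. Hence ψ is injective.
Because the two images are disjoint, no x < 0 has ψ(x) = ψ(0), so we compute ψ⁻¹(−12): −12 lies in (−∞, −8], so solve −9x − 8 = −12: x = (−12 + 8)/(−9) = 4/9.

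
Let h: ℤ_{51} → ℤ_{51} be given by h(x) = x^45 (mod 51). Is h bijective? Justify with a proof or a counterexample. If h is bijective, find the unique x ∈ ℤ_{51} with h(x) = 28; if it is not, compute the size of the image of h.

10

Computing x^45 mod 51 for each x (by repeated squaring, reducing mod 51 at every step), the values h(0), h(1), …, h(50) are: 0, 1, 32, 12, 4, 20, 27, 40, 26, 42, 28, 41, 48, 13, 5, 36, 16, 17, 18, 49, 29, 21, 37, 44, 6, 43, 8, 45, 7, 14, 30, 22, 2, 33, 34, 35, 15, 46, 38, 3, 10, 23, 9, 25, 11, 24, 31, 47, 39, 19, 50.
Every element of ℤ_{51} appears exactly once in this list, so h is a bijection, and in particular bijective.
Since h is bijective, we read off the preimage of 28 from the same table: h(10) = 28, so h⁻¹(28) = 10.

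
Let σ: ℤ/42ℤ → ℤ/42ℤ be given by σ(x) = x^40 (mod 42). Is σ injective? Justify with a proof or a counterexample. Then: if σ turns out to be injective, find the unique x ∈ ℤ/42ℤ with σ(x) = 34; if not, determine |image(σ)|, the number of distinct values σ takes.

16

σ(4): Repeated squaring mod 42: 4^1 ≡ 4, 4^2 ≡ 4² = 16, 4^4 ≡ 16² = 256 ≡ 4, 4^8 ≡ 4² = 16, 4^16 ≡ 16² = 256 ≡ 4, 4^32 ≡ 4² = 16. Since 40 = 32 + 8, 4^40 ≡ 16·16: 16·16 = 256 ≡ 4. So 4^40 ≡ 4 (mod 42).
σ(10): Repeated squaring mod 42: 10^1 ≡ 10, 10^2 ≡ 10² = 100 ≡ 16, 10^4 ≡ 16² = 256 ≡ 4, 10^8 ≡ 4² = 16, 10^16 ≡ 16² = 256 ≡ 4, 10^32 ≡ 4² = 16. Since 40 = 32 + 8, 10^40 ≡ 16·16: 16·16 = 256 ≡ 4. So 10^40 ≡ 4 (mod 42).
So σ(4) = σ(10) = 4 while 4 ≠ 10, thus σ is not injective.
Since σ is not injective, we determine |image(σ)|. Computing x^40 mod 42 for each x (by repeated squaring, reducing mod 42 at every step), the values σ(0), σ(1), …, σ(41) are: 0, 1, 16, 39, 4, 37, 36, 7, 22, 9, 4, 25, 30, 1, 28, 15, 16, 25, 18, 37, 22, 21, 22, 37, 18, 25, 16, 15, 28, 1, 30, 25, 4, 9, 22, 7, 36, 37, 4, 39, 16, 1.
The distinct values are {0, 1, 4, 7, 9, 15, 16, 18, 21, 22, 25, 28, 30, 36, 37, 39}; there are 16 of them.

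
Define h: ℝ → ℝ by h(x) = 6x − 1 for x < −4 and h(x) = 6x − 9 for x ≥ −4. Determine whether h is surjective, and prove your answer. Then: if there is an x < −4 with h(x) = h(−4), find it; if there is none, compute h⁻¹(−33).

-16/3

Both pieces are strictly increasing (slopes 6 and 6), so each is injective on its own interval.
The left piece maps (−∞, −4) onto (−∞, −25); the right piece maps [−4, ∞) onto [−33, ∞).
The union (−∞, −25) ∪ [−33, ∞) covers ℝ, so h is surjective.
For the follow-up: the images overlap, so an x < −4 with h(x) = h(−4) exists. h(−4) = −33; solving 6x − 1 = −33 for x < −4 gives x = (−33 + 1)/6 = −16/3.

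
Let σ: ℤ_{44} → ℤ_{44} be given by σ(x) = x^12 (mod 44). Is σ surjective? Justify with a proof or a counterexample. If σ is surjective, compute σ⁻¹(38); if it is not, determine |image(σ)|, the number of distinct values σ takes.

12

σ(10): Repeated squaring mod 44: 10^1 ≡ 10, 10^2 ≡ 10² = 100 ≡ 12, 10^4 ≡ 12² = 144 ≡ 12, 10^8 ≡ 12² = 144 ≡ 12. Since 12 = 8 + 4, 10^12 ≡ 12·12: 12·12 = 144 ≡ 12. So 10^12 ≡ 12 (mod 44).
σ(12): Repeated squaring mod 44: 12^1 ≡ 12, 12^2 ≡ 12² = 144 ≡ 12, 12^4 ≡ 12² = 144 ≡ 12, 12^8 ≡ 12² = 144 ≡ 12. Since 12 = 8 + 4, 12^12 ≡ 12·12: 12·12 = 144 ≡ 12. So 12^12 ≡ 12 (mod 44).
So σ(10) = σ(12) = 12 while 10 ≠ 12, thus σ is not injective.
A non-injective map from the 44-element set ℤ_{44} to itself takes at most 43 distinct values, so it cannot be surjective. So σ is not surjective.
Since σ is not surjective, we determine |image(σ)|. Computing x^12 mod 44 for each x (by repeated squaring, reducing mod 44 at every step), the values σ(0), σ(1), …, σ(43) are: 0, 1, 4, 9, 16, 25, 36, 5, 20, 37, 12, 33, 12, 37, 20, 5, 36, 25, 16, 9, 4, 1, 0, 1, 4, 9, 16, 25, 36, 5, 20, 37, 12, 33, 12, 37, 20, 5, 36, 25, 16, 9, 4, 1.
The distinct values are {0, 1, 4, 5, 9, 12, 16, 20, 25, 33, 36, 37}; there are 12 of them.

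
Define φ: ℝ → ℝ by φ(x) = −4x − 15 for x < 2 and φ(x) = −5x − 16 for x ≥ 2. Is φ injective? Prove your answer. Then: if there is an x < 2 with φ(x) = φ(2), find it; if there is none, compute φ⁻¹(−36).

Both pieces are strictly decreasing (slopes −4 and −5), so each is injective on its own interval.
The left piece maps (−∞, 2) onto (−23, ∞); the right piece maps [2, ∞) onto (−∞, −26].
These images are disjoint, so no value is attained by both pieces. Hence φ is injective.
Because the two images are disjoint, no x < 2 has φ(x) = φ(2), so we compute φ⁻¹(−36): −36 lies in (−∞, −26], so solve −5x − 16 = −36: x = (−36 + 16)/(−5) = 4.

4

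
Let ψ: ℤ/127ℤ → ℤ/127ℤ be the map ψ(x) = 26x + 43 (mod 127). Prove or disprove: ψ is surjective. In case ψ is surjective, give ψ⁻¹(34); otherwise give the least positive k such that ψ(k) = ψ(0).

112

Recall: surjectivity means every element of the codomain has a preimage under ψ.
Since gcd(26, 127) = 1, 26 is invertible modulo 127. Euclid's algorithm: 127 = 4·26 + 23, 26 = 1·23 + 3, 23 = 7·3 + 2, 3 = 1·2 + 1; back-substituting gives 1 = 44·26 − 9·127, so 26⁻¹ ≡ 44 (mod 127).
For any y ∈ ℤ/127ℤ, x = 44(y − 43) mod 127 satisfies ψ(x) = 26·44(y − 43) + 43 ≡ y (since 26·44 ≡ 1 mod 127). So every y has a preimage.
Hence ψ is surjective.
Since ψ is surjective, we compute ψ⁻¹(34): solve 26x + 43 ≡ 34 (mod 127), i.e. 26x ≡ 118 (mod 127).
Multiplying by 26⁻¹ = 44 gives x ≡ 44·118 = 5192 = 40·127 + 112 ≡ 112 (mod 127).
Check: ψ(112) = 26·112 + 43 = 2955 = 23·127 + 34 ≡ 34 (mod 127).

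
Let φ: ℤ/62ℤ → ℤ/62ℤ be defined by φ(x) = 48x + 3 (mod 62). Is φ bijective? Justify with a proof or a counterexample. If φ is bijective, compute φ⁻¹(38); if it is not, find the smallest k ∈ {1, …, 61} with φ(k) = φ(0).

31

We have gcd(48, 62) = 2 > 1. Taking a = 0 and b = 31: φ(0) = 3 and φ(31) = 48·31 + 3 = 1491 ≡ 3 (mod 62).
So φ(0) = φ(31) while 0 ≠ 31, thus φ is not injective, hence not bijective.
Since φ is not bijective, we find the least positive k with φ(k) = φ(0): this means 48k ≡ 0 (mod 62), i.e. 62 ∣ 48k. Since gcd(48, 62) = 2, dividing through by 2 this holds exactly when 31 ∣ 24k, and as gcd(24, 31) = 1, exactly when 31 ∣ k.
The smallest positive such k is 31.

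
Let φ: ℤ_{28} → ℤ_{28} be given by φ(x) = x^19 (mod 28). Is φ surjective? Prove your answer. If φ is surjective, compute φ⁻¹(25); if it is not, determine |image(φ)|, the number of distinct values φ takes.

φ(0) = 0^19 = 0.
φ(14): Repeated squaring mod 28: 14^1 ≡ 14, 14^2 ≡ 14² = 196 ≡ 0, 14^4 ≡ 0² = 0, 14^8 ≡ 0² = 0, 14^16 ≡ 0² = 0. Since 19 = 16 + 2 + 1, 14^19 ≡ 0·0·14: 0·0 = 0, then 0·14 = 0. So 14^19 ≡ 0 (mod 28).
So φ(0) = φ(14) = 0 while 0 ≠ 14, so φ is not injective.
A non-injective map from the 28-element set ℤ_{28} to itself takes at most 27 distinct values, so it cannot be surjective. Hence φ is not surjective.
Since φ is not surjective, we determine |image(φ)|. Computing x^19 mod 28 for each x (by repeated squaring, reducing mod 28 at every step), the values φ(0), φ(1), …, φ(27) are: 0, 1, 16, 3, 4, 5, 20, 7, 8, 9, 24, 11, 12, 13, 0, 15, 16, 17, 4, 19, 20, 21, 8, 23, 24, 25, 12, 27.
The distinct values are {0, 1, 3, 4, 5, 7, 8, 9, 11, 12, 13, 15, 16, 17, 19, 20, 21, 23, 24, 25, 27}; there are 21 of them.

21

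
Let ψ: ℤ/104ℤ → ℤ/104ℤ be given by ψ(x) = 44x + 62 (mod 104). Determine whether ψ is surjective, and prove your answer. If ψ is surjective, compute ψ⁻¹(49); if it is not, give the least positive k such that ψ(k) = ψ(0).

Recall that surjectivity means every element of the codomain has a preimage under ψ.
Since gcd(44, 104) = 4, we have 44x ≡ 0 (mod 4) for all x, so ψ(x) ≡ 2 (mod 4).
But 0 ≢ 2 (mod 4), so 0 ∈ ℤ/104ℤ has no preimage. Therefore ψ is not surjective.
Since ψ is not surjective, we find the least positive k with ψ(k) = ψ(0): this means 44k ≡ 0 (mod 104), i.e. 104 ∣ 44k. Since gcd(44, 104) = 4, dividing through by 4 this holds exactly when 26 ∣ 11k, and as gcd(11, 26) = 1, exactly when 26 ∣ k.
The smallest positive such k is 26.

26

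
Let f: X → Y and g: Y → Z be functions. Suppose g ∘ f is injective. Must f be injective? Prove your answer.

Suppose f(a) = f(b). Applying g: (g ∘ f)(a) = (g ∘ f)(b). Since g ∘ f is injective, a = b. Therefore f is injective.

injective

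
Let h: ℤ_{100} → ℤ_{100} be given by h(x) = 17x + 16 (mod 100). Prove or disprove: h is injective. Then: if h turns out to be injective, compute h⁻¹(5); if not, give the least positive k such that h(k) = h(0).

17

If h(x_1) = h(x_2), then 17x_1 ≡ 17x_2 (mod 100). Because gcd(17, 100) = 1, we may cancel 17 to get x_1 ≡ x_2 (mod 100).
So h is injective.
We now compute 17⁻¹ mod 100 explicitly. Euclid's algorithm: 100 = 5·17 + 15, 17 = 1·15 + 2, 15 = 7·2 + 1; back-substituting gives 1 = 53·17 − 9·100, so 17⁻¹ ≡ 53 (mod 100).
Since h is injective, we find h⁻¹(5): we need 17x ≡ 5 − 16 ≡ 89 (mod 100). Using 17⁻¹ = 53: x ≡ 53·89 = 4717 = 47·100 + 17, so x = 17.
Check: h(17) = 17·17 + 16 = 305 = 3·100 + 5 ≡ 5 (mod 100).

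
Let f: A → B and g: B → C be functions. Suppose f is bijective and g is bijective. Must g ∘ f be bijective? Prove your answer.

Injectivity: if g(f(s)) = g(f(t)) then f(s) = f(t) (g injective) so s = t (f injective).
Surjectivity: for c ∈ C pick b with g(b) = c, then a with f(a) = b; then (g ∘ f)(a) = c.
Hence g ∘ f is bijective.

bijective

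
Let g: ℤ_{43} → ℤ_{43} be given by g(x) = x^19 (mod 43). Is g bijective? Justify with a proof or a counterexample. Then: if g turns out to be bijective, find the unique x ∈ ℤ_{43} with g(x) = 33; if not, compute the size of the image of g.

Since 43 is prime, the nonzero elements of ℤ_{43} form a cyclic group of order 42.
As gcd(19, 42) = 1, raising to the 19th power is a bijection on this group: if u^19 ≡ v^19 then (uv^{−1})^19 = 1, and the only element of order dividing gcd(19, 42) = 1 is 1, so u = v.
With g(0) = 0 this makes g injective on all of ℤ_{43}, hence bijective (finite equal-size domain and codomain). In particular g is bijective.
Since g is bijective, we find the preimage of 33. The inverse of x ↦ x^19 on (ℤ_{43})^× is x ↦ x^31, because 19·31 = 589 = 14·42 + 1 ≡ 1 (mod 42) and x^{42} = 1 for x ≠ 0 (Fermat). So g⁻¹(33) = 33^31 mod 43.
Repeated squaring mod 43: 33^1 ≡ 33, 33^2 ≡ 33² = 1089 ≡ 14, 33^4 ≡ 14² = 196 ≡ 24, 33^8 ≡ 24² = 576 ≡ 17, 33^16 ≡ 17² = 289 ≡ 31. Since 31 = 16 + 8 + 4 + 2 + 1, 33^31 ≡ 31·17·24·14·33: 31·17 = 527 ≡ 11, then 11·24 = 264 ≡ 6, then 6·14 = 84 ≡ 41, then 41·33 = 1353 ≡ 20. So 33^31 ≡ 20 (mod 43).
Hence g⁻¹(33) = 20.

20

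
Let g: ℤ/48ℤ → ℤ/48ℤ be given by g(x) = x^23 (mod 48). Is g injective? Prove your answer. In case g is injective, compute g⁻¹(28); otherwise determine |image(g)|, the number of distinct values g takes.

g(0) = 0^23 = 0.
g(6): Repeated squaring mod 48: 6^1 ≡ 6, 6^2 ≡ 6² = 36, 6^4 ≡ 36² = 1296 ≡ 0, 6^8 ≡ 0² = 0, 6^16 ≡ 0² = 0. Since 23 = 16 + 4 + 2 + 1, 6^23 ≡ 0·0·36·6: 0·0 = 0, then 0·36 = 0, then 0·6 = 0. So 6^23 ≡ 0 (mod 48).
So g(0) = g(6) = 0 while 0 ≠ 6, thus g is not injective.
Since g is not injective, we determine |image(g)|. Computing x^23 mod 48 for each x (by repeated squaring, reducing mod 48 at every step), the values g(0), g(1), …, g(47) are: 0, 1, 32, 27, 16, 29, 0, 7, 32, 9, 16, 35, 0, 37, 32, 15, 16, 17, 0, 43, 32, 45, 16, 23, 0, 25, 32, 3, 16, 5, 0, 31, 32, 33, 16, 11, 0, 13, 32, 39, 16, 41, 0, 19, 32, 21, 16, 47.
The distinct values are {0, 1, 3, 5, 7, 9, 11, 13, 15, 16, 17, 19, 21, 23, 25, 27, 29, 31, 32, 33, 35, 37, 39, 41, 43, 45, 47}; there are 27 of them.

27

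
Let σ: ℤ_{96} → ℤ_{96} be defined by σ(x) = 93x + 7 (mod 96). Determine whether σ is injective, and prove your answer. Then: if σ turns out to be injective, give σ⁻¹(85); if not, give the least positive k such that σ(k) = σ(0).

32

We have gcd(93, 96) = 3 > 1. Taking s = 0 and t = 32: σ(0) = 7 and σ(32) = 93·32 + 7 = 2983 ≡ 7 (mod 96).
So σ(0) = σ(32) while 0 ≠ 32, so σ is not injective.
Since σ is not injective, we find the least positive k with σ(k) = σ(0): this means 93k ≡ 0 (mod 96), i.e. 96 ∣ 93k. Since gcd(93, 96) = 3, dividing through by 3 this holds exactly when 32 ∣ 31k, and as gcd(31, 32) = 1, exactly when 32 ∣ k.
The smallest positive such k is 32.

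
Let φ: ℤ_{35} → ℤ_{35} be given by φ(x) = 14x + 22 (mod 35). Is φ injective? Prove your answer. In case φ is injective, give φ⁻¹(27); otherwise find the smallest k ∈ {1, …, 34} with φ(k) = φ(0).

5

Recall that injectivity means: for all u, v in the domain, φ(u) = φ(v) implies u = v.
We have gcd(14, 35) = 7 > 1. Taking u = 0 and v = 5: φ(0) = 22 and φ(5) = 14·5 + 22 = 92 ≡ 22 (mod 35).
So φ(0) = φ(5) while 0 ≠ 5, therefore φ is not injective.
Since φ is not injective, we find the least positive k with φ(k) = φ(0): this means 14k ≡ 0 (mod 35), i.e. 35 ∣ 14k. Since gcd(14, 35) = 7, dividing through by 7 this holds exactly when 5 ∣ 2k, and as gcd(2, 5) = 1, exactly when 5 ∣ k.
The smallest positive such k is 5.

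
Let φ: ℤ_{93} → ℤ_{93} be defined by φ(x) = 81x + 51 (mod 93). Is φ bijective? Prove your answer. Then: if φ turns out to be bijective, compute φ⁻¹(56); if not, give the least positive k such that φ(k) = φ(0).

31

We have gcd(81, 93) = 3 > 1. Taking s = 0 and t = 31: φ(0) = 51 and φ(31) = 81·31 + 51 = 2562 ≡ 51 (mod 93).
So φ(0) = φ(31) while 0 ≠ 31, thus φ is not injective, hence not bijective.
Since φ is not bijective, we find the least positive k with φ(k) = φ(0): this means 81k ≡ 0 (mod 93), i.e. 93 ∣ 81k. Since gcd(81, 93) = 3, dividing through by 3 this holds exactly when 31 ∣ 27k, and as gcd(27, 31) = 1, exactly when 31 ∣ k.
The smallest positive such k is 31.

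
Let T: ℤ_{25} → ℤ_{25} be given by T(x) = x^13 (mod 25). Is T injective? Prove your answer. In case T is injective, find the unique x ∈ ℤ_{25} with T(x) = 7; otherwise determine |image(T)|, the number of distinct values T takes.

T(0) = 0^13 = 0.
T(5): Repeated squaring mod 25: 5^1 ≡ 5, 5^2 ≡ 5² = 25 ≡ 0, 5^4 ≡ 0² = 0, 5^8 ≡ 0² = 0. Since 13 = 8 + 4 + 1, 5^13 ≡ 0·0·5: 0·0 = 0, then 0·5 = 0. So 5^13 ≡ 0 (mod 25).
So T(0) = T(5) = 0 while 0 ≠ 5, hence T is not injective.
Since T is not injective, we determine |image(T)|. Computing x^13 mod 25 for each x (by repeated squaring, reducing mod 25 at every step), the values T(0), T(1), …, T(24) are: 0, 1, 17, 23, 14, 0, 16, 7, 13, 4, 0, 6, 22, 3, 19, 0, 21, 12, 18, 9, 0, 11, 2, 8, 24.
The distinct values are {0, 1, 2, 3, 4, 6, 7, 8, 9, 11, 12, 13, 14, 16, 17, 18, 19, 21, 22, 23, 24}; there are 21 of them.

21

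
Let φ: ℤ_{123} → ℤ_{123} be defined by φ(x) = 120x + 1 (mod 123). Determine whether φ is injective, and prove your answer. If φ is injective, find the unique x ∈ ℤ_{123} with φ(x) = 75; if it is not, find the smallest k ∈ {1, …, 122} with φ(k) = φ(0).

We have gcd(120, 123) = 3 > 1. Taking u = 0 and v = 41: φ(0) = 1 and φ(41) = 120·41 + 1 = 4921 ≡ 1 (mod 123).
So φ(0) = φ(41) while 0 ≠ 41, therefore φ is not injective.
Since φ is not injective, we find the least positive k with φ(k) = φ(0): this means 120k ≡ 0 (mod 123), i.e. 123 ∣ 120k. Since gcd(120, 123) = 3, dividing through by 3 this holds exactly when 41 ∣ 40k, and as gcd(40, 41) = 1, exactly when 41 ∣ k.
The smallest positive such k is 41.

41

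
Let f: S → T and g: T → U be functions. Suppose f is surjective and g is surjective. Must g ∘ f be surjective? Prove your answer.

Let c ∈ U. Since g is surjective, there is b ∈ T with g(b) = c. Since f is surjective, there is a ∈ S with f(a) = b.
Then (g ∘ f)(a) = g(b) = c. So g ∘ f is surjective.

surjective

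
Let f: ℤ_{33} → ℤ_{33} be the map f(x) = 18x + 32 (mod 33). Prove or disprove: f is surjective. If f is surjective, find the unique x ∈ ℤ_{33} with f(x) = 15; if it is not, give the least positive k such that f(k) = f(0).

Since gcd(18, 33) = 3, we have 18x ≡ 0 (mod 3) for all x, so f(x) ≡ 2 (mod 3).
But 0 ≢ 2 (mod 3), so 0 ∈ ℤ_{33} has no preimage. Therefore f is not surjective.
Since f is not surjective, we find the least positive k with f(k) = f(0): this means 18k ≡ 0 (mod 33), i.e. 33 ∣ 18k. Since gcd(18, 33) = 3, dividing through by 3 this holds exactly when 11 ∣ 6k, and as gcd(6, 11) = 1, exactly when 11 ∣ k.
The smallest positive such k is 11.

11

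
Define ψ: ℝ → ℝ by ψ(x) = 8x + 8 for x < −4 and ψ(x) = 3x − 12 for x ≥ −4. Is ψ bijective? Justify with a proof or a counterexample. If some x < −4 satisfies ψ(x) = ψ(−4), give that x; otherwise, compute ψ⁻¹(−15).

-1

Both pieces are strictly increasing (slopes 8 and 3), so each is injective on its own interval.
The left piece maps (−∞, −4) onto (−∞, −24); the right piece maps [−4, ∞) onto [−24, ∞).
Since −24 = −24, the images partition ℝ: ψ is injective and surjective, hence bijective.
Because the two images are disjoint, no x < −4 has ψ(x) = ψ(−4), so we compute ψ⁻¹(−15): −15 lies in [−24, ∞), so solve 3x − 12 = −15: x = (−15 + 12)/3 = −1.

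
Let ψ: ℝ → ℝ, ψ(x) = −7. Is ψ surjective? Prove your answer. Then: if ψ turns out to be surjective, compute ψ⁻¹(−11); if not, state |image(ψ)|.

1

ψ(x) = −7 for all x, so −6 has no preimage and ψ is not surjective.
Since ψ is not surjective, we state |image(ψ)|: the image of ψ is {−7}, which has 1 element.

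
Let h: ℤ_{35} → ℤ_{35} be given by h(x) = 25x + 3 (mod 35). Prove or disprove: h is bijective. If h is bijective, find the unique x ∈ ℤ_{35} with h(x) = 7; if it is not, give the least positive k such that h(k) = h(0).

7

We have gcd(25, 35) = 5 > 1. Taking x_1 = 0 and x_2 = 7: h(0) = 3 and h(7) = 25·7 + 3 = 178 ≡ 3 (mod 35).
So h(0) = h(7) while 0 ≠ 7, so h is not injective, hence not bijective.
Since h is not bijective, we find the least positive k with h(k) = h(0): this means 25k ≡ 0 (mod 35), i.e. 35 ∣ 25k. Since gcd(25, 35) = 5, dividing through by 5 this holds exactly when 7 ∣ 5k, and as gcd(5, 7) = 1, exactly when 7 ∣ k.
The smallest positive such k is 7.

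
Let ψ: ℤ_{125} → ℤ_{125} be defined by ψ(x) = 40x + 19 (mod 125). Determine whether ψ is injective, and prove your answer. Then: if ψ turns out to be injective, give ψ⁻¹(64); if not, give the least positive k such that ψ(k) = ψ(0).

25

We have gcd(40, 125) = 5 > 1. Taking a = 0 and b = 25: ψ(0) = 19 and ψ(25) = 40·25 + 19 = 1019 ≡ 19 (mod 125).
So ψ(0) = ψ(25) while 0 ≠ 25, therefore ψ is not injective.
Since ψ is not injective, we find the least positive k with ψ(k) = ψ(0): this means 40k ≡ 0 (mod 125), i.e. 125 ∣ 40k. Since gcd(40, 125) = 5, dividing through by 5 this holds exactly when 25 ∣ 8k, and as gcd(8, 25) = 1, exactly when 25 ∣ k.
The smallest positive such k is 25.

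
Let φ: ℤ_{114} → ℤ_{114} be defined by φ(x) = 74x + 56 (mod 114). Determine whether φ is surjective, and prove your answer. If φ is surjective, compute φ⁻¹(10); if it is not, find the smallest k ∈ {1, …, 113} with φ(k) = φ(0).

Since gcd(74, 114) = 2, we have 74x ≡ 0 (mod 2) for all x, so φ(x) ≡ 0 (mod 2).
But 1 ≢ 0 (mod 2), so 1 ∈ ℤ_{114} has no preimage. Therefore φ is not surjective.
Since φ is not surjective, we find the least positive k with φ(k) = φ(0): this means 74k ≡ 0 (mod 114), i.e. 114 ∣ 74k. Since gcd(74, 114) = 2, dividing through by 2 this holds exactly when 57 ∣ 37k, and as gcd(37, 57) = 1, exactly when 57 ∣ k.
The smallest positive such k is 57.

57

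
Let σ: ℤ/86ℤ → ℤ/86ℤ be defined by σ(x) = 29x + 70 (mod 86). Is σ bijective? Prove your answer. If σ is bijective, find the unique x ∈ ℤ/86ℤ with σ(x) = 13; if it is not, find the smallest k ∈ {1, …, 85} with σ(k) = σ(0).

Recall: σ is injective when σ(s) = σ(t) forces s = t.
Suppose σ(s) = σ(t) in ℤ/86ℤ. Then 29s + 70 ≡ 29t + 70 (mod 86), therefore 29(s − t) ≡ 0 (mod 86).
Since gcd(29, 86) = 1, 29 is invertible modulo 86, hence s − t ≡ 0 (mod 86), i.e. s = t.
We now compute 29⁻¹ mod 86 explicitly. Euclid's algorithm: 86 = 2·29 + 28, 29 = 1·28 + 1; back-substituting gives 1 = 3·29 − 1·86, so 29⁻¹ ≡ 3 (mod 86).
For any y ∈ ℤ/86ℤ, x = 3(y − 70) mod 86 satisfies σ(x) = 29·3(y − 70) + 70 ≡ y (since 29·3 ≡ 1 mod 86). So every y has a preimage.
Thus σ is bijective.
Since σ is bijective, we compute σ⁻¹(13): solve 29x + 70 ≡ 13 (mod 86), i.e. 29x ≡ 29 (mod 86).
Multiplying by 29⁻¹ = 3 gives x ≡ 3·29 = 87 = 1·86 + 1 ≡ 1 (mod 86).
Check: σ(1) = 29·1 + 70 = 99 = 1·86 + 13 ≡ 13 (mod 86).

1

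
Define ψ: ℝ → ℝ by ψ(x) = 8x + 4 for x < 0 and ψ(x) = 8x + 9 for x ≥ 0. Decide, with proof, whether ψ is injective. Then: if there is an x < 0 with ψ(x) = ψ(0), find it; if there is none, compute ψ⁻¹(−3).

-7/8

Both pieces are strictly increasing (slopes 8 and 8), so each is injective on its own interval.
The left piece maps (−∞, 0) onto (−∞, 4); the right piece maps [0, ∞) onto [9, ∞).
These images are disjoint, so no value is attained by both pieces. Thus ψ is injective.
Because the two images are disjoint, no x < 0 has ψ(x) = ψ(0), so we compute ψ⁻¹(−3): −3 lies in (−∞, 4), so solve 8x + 4 = −3: x = (−3 − 4)/8 = −7/8.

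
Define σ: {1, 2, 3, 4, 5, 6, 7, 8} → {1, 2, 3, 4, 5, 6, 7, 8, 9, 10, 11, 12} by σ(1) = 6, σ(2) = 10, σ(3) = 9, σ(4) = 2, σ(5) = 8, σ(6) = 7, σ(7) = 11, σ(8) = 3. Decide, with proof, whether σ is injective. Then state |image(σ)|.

8

The values σ(1), …, σ(8) are 6, 10, 9, 2, 8, 7, 11, 3 — all distinct.
So σ(u) = σ(v) only when u = v, and σ is injective.
The image of σ is {2, 3, 6, 7, 8, 9, 10, 11}, which has 8 elements.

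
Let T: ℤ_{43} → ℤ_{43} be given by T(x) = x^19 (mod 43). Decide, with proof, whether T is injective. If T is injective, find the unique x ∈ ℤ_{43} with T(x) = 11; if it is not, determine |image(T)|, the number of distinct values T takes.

41

Since 43 is prime, the nonzero elements of ℤ_{43} form a cyclic group of order 42.
As gcd(19, 42) = 1, raising to the 19th power is a bijection on this group: if a^19 ≡ b^19 then (ab^{−1})^19 = 1, and the only element of order dividing gcd(19, 42) = 1 is 1, so a = b.
With T(0) = 0 this makes T injective on all of ℤ_{43}, hence bijective (finite equal-size domain and codomain). In particular T is injective.
Since T is injective, we find the preimage of 11. The inverse of x ↦ x^19 on (ℤ_{43})^× is x ↦ x^31, because 19·31 = 589 = 14·42 + 1 ≡ 1 (mod 42) and x^{42} = 1 for x ≠ 0 (Fermat). So T⁻¹(11) = 11^31 mod 43.
Repeated squaring mod 43: 11^1 ≡ 11, 11^2 ≡ 11² = 121 ≡ 35, 11^4 ≡ 35² = 1225 ≡ 21, 11^8 ≡ 21² = 441 ≡ 11, 11^16 ≡ 11² = 121 ≡ 35. Since 31 = 16 + 8 + 4 + 2 + 1, 11^31 ≡ 35·11·21·35·11: 35·11 = 385 ≡ 41, then 41·21 = 861 ≡ 1, then 1·35 = 35, then 35·11 = 385 ≡ 41. So 11^31 ≡ 41 (mod 43).
Hence T⁻¹(11) = 41.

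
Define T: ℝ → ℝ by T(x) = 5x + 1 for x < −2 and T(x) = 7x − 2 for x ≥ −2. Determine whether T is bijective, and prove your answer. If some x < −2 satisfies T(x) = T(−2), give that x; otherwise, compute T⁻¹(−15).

-17/5

Both pieces are strictly increasing (slopes 5 and 7), so each is injective on its own interval.
The left piece maps (−∞, −2) onto (−∞, −9); the right piece maps [−2, ∞) onto [−16, ∞).
These images overlap. In particular T(−2) = −16 (right piece), and solving 5x + 1 = −16 on the left piece gives x = −17/5 < −2.
So T(−17/5) = T(−2) with −17/5 ≠ −2, and T is not injective, hence not bijective. This x = −17/5 is the requested value below −2.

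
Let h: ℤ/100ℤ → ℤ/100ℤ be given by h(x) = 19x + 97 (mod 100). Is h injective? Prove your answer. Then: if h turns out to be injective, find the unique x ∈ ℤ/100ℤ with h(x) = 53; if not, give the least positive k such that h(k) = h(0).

24

Recall: h is injective if h(s) = h(t) implies s = t.
Suppose h(s) = h(t) in ℤ/100ℤ. Then 19s + 97 ≡ 19t + 97 (mod 100), thus 19(s − t) ≡ 0 (mod 100).
Since gcd(19, 100) = 1, 19 is invertible modulo 100, therefore s − t ≡ 0 (mod 100), i.e. s = t.
So h is injective.
We now compute 19⁻¹ mod 100 explicitly. Euclid's algorithm: 100 = 5·19 + 5, 19 = 3·5 + 4, 5 = 1·4 + 1; back-substituting gives 1 = 79·19 − 15·100, so 19⁻¹ ≡ 79 (mod 100).
Since h is injective, we find h⁻¹(53): we need 19x ≡ 53 − 97 ≡ 56 (mod 100). Using 19⁻¹ = 79: x ≡ 79·56 = 4424 = 44·100 + 24, so x = 24.
Check: h(24) = 19·24 + 97 = 553 = 5·100 + 53 ≡ 53 (mod 100).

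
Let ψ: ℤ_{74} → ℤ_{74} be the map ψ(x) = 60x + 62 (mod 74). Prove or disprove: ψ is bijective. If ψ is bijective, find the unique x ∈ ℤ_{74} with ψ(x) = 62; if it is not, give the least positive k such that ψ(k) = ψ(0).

37

We have gcd(60, 74) = 2 > 1. Taking a = 0 and b = 37: ψ(0) = 62 and ψ(37) = 60·37 + 62 = 2282 ≡ 62 (mod 74).
So ψ(0) = ψ(37) while 0 ≠ 37, hence ψ is not injective, hence not bijective.
Since ψ is not bijective, we find the least positive k with ψ(k) = ψ(0): this means 60k ≡ 0 (mod 74), i.e. 74 ∣ 60k. Since gcd(60, 74) = 2, dividing through by 2 this holds exactly when 37 ∣ 30k, and as gcd(30, 37) = 1, exactly when 37 ∣ k.
The smallest positive such k is 37.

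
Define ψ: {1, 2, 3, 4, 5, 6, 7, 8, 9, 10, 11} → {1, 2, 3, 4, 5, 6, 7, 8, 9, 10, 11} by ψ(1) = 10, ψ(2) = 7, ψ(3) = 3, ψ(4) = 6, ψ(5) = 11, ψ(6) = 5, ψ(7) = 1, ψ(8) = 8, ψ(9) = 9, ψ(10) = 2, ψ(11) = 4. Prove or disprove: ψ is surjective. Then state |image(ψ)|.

Every element of the codomain has a preimage: 1 = ψ(7), 2 = ψ(10), 3 = ψ(3), 4 = ψ(11), 5 = ψ(6), 6 = ψ(4), 7 = ψ(2), 8 = ψ(8), 9 = ψ(9), 10 = ψ(1), 11 = ψ(5).
Hence ψ is surjective.
The image of ψ is {1, 2, 3, 4, 5, 6, 7, 8, 9, 10, 11}, which has 11 elements.

11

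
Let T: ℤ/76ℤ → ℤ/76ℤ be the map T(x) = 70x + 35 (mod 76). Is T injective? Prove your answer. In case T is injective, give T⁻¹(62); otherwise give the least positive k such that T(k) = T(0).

38

We have gcd(70, 76) = 2 > 1. Taking u = 0 and v = 38: T(0) = 35 and T(38) = 70·38 + 35 = 2695 ≡ 35 (mod 76).
So T(0) = T(38) while 0 ≠ 38, so T is not injective.
Since T is not injective, we find the least positive k with T(k) = T(0): this means 70k ≡ 0 (mod 76), i.e. 76 ∣ 70k. Since gcd(70, 76) = 2, dividing through by 2 this holds exactly when 38 ∣ 35k, and as gcd(35, 38) = 1, exactly when 38 ∣ k.
The smallest positive such k is 38.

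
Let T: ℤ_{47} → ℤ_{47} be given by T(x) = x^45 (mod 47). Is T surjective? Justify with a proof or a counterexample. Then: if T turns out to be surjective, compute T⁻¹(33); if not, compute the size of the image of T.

10

Since 47 is prime, the nonzero elements of ℤ_{47} form a cyclic group of order 46.
As gcd(45, 46) = 1, raising to the 45th power is a bijection on this group: if s^45 ≡ t^45 then (st^{−1})^45 = 1, and the only element of order dividing gcd(45, 46) = 1 is 1, so s = t.
With T(0) = 0 this makes T injective on all of ℤ_{47}, hence bijective (finite equal-size domain and codomain). In particular T is surjective.
Since T is surjective, we find the preimage of 33. The inverse of x ↦ x^45 on (ℤ_{47})^× is x ↦ x^45, because 45·45 = 2025 = 44·46 + 1 ≡ 1 (mod 46) and x^{46} = 1 for x ≠ 0 (Fermat). So T⁻¹(33) = 33^45 mod 47.
Repeated squaring mod 47: 33^1 ≡ 33, 33^2 ≡ 33² = 1089 ≡ 8, 33^4 ≡ 8² = 64 ≡ 17, 33^8 ≡ 17² = 289 ≡ 7, 33^16 ≡ 7² = 49 ≡ 2, 33^32 ≡ 2² = 4. Since 45 = 32 + 8 + 4 + 1, 33^45 ≡ 4·7·17·33: 4·7 = 28, then 28·17 = 476 ≡ 6, then 6·33 = 198 ≡ 10. So 33^45 ≡ 10 (mod 47).
Hence T⁻¹(33) = 10.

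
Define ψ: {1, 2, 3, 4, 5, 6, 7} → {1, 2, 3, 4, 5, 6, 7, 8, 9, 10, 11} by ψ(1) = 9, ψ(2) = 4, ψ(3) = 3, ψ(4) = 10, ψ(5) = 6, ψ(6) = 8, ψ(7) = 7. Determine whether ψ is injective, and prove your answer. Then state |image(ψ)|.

7

The values ψ(1), …, ψ(7) are 9, 4, 3, 10, 6, 8, 7 — all distinct.
So ψ(a) = ψ(b) only when a = b, and ψ is injective.
The image of ψ is {3, 4, 6, 7, 8, 9, 10}, which has 7 elements.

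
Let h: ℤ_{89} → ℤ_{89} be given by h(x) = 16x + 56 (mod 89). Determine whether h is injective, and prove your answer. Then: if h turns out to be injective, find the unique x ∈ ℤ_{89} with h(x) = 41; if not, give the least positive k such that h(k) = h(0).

38

If h(u) = h(v), then 16u ≡ 16v (mod 89). Because gcd(16, 89) = 1, we may cancel 16 to get u ≡ v (mod 89).
Hence h is injective.
We now compute 16⁻¹ mod 89 explicitly. Euclid's algorithm: 89 = 5·16 + 9, 16 = 1·9 + 7, 9 = 1·7 + 2, 7 = 3·2 + 1; back-substituting gives 1 = 39·16 − 7·89, so 16⁻¹ ≡ 39 (mod 89).
Since h is injective, we compute h⁻¹(41): solve 16x + 56 ≡ 41 (mod 89), i.e. 16x ≡ 74 (mod 89).
Multiplying by 16⁻¹ = 39 gives x ≡ 39·74 = 2886 = 32·89 + 38 ≡ 38 (mod 89).
Check: h(38) = 16·38 + 56 = 664 = 7·89 + 41 ≡ 41 (mod 89).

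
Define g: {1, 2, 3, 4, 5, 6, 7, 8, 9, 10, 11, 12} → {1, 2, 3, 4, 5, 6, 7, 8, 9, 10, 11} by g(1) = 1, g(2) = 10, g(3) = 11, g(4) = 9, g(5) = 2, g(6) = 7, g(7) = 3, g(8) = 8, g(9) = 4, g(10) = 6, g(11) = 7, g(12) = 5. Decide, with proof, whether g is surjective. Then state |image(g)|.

11

Every element of the codomain has a preimage: 1 = g(1), 2 = g(5), 3 = g(7), 4 = g(9), 5 = g(12), 6 = g(10), 7 = g(6), 8 = g(8), 9 = g(4), 10 = g(2), 11 = g(3).
Thus g is surjective.
The image of g is {1, 2, 3, 4, 5, 6, 7, 8, 9, 10, 11}, which has 11 elements.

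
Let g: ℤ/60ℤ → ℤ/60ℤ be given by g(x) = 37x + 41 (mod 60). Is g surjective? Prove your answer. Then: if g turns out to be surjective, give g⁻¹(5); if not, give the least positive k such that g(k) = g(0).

Recall that surjectivity means every element of the codomain has a preimage under g.
Since gcd(37, 60) = 1, 37 is invertible modulo 60. Euclid's algorithm: 60 = 1·37 + 23, 37 = 1·23 + 14, 23 = 1·14 + 9, 14 = 1·9 + 5, 9 = 1·5 + 4, 5 = 1·4 + 1; back-substituting gives 1 = 13·37 − 8·60, so 37⁻¹ ≡ 13 (mod 60).
For any y ∈ ℤ/60ℤ, x = 13(y − 41) mod 60 satisfies g(x) = 37·13(y − 41) + 41 ≡ y (since 37·13 ≡ 1 mod 60). So every y has a preimage.
Thus g is surjective.
Since g is surjective, we find g⁻¹(5): we need 37x ≡ 5 − 41 ≡ 24 (mod 60). Using 37⁻¹ = 13: x ≡ 13·24 = 312 = 5·60 + 12, so x = 12.
Check: g(12) = 37·12 + 41 = 485 = 8·60 + 5 ≡ 5 (mod 60).

12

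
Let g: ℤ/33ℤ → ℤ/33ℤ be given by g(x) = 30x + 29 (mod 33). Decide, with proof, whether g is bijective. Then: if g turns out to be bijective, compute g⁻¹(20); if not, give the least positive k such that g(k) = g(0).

11

We have gcd(30, 33) = 3 > 1. Taking a = 0 and b = 11: g(0) = 29 and g(11) = 30·11 + 29 = 359 ≡ 29 (mod 33).
So g(0) = g(11) while 0 ≠ 11, therefore g is not injective, hence not bijective.
Since g is not bijective, we find the least positive k with g(k) = g(0): this means 30k ≡ 0 (mod 33), i.e. 33 ∣ 30k. Since gcd(30, 33) = 3, dividing through by 3 this holds exactly when 11 ∣ 10k, and as gcd(10, 11) = 1, exactly when 11 ∣ k.
The smallest positive such k is 11.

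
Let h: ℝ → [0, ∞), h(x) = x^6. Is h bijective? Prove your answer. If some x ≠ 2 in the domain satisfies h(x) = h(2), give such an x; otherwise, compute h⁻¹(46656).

-2

h(2) = 64 = (−2)^6 = h(−2) (since 6 is even), with 2 ≠ −2. So h is not injective, hence not bijective.
For the follow-up, such an x exists: taking x = −2 ∈ ℝ gives h(−2) = 64 = h(2) with −2 ≠ 2.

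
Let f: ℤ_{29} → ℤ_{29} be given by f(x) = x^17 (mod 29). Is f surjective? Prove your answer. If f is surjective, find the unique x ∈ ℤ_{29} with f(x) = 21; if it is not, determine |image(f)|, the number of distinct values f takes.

Since 29 is prime, the nonzero elements of ℤ_{29} form a cyclic group of order 28.
As gcd(17, 28) = 1, raising to the 17th power is a bijection on this group: if u^17 ≡ v^17 then (uv^{−1})^17 = 1, and the only element of order dividing gcd(17, 28) = 1 is 1, so u = v.
With f(0) = 0 this makes f injective on all of ℤ_{29}, hence bijective (finite equal-size domain and codomain). In particular f is surjective.
Since f is surjective, we find the preimage of 21. The inverse of x ↦ x^17 on (ℤ_{29})^× is x ↦ x^5, because 17·5 = 85 = 3·28 + 1 ≡ 1 (mod 28) and x^{28} = 1 for x ≠ 0 (Fermat). So f⁻¹(21) = 21^5 mod 29.
Repeated squaring mod 29: 21^1 ≡ 21, 21^2 ≡ 21² = 441 ≡ 6, 21^4 ≡ 6² = 36 ≡ 7. Since 5 = 4 + 1, 21^5 ≡ 7·21: 7·21 = 147 ≡ 2. So 21^5 ≡ 2 (mod 29).
Hence f⁻¹(21) = 2.

2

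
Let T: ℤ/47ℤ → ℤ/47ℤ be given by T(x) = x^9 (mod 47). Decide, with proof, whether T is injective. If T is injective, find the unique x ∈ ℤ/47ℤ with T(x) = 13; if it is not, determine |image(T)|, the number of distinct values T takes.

20

Since 47 is prime, the nonzero elements of ℤ/47ℤ form a cyclic group of order 46.
As gcd(9, 46) = 1, raising to the 9th power is a bijection on this group: if x_1^9 ≡ x_2^9 then (x_1x_2^{−1})^9 = 1, and the only element of order dividing gcd(9, 46) = 1 is 1, so x_1 = x_2.
With T(0) = 0 this makes T injective on all of ℤ/47ℤ, hence bijective (finite equal-size domain and codomain). In particular T is injective.
Since T is injective, we find the preimage of 13. The inverse of x ↦ x^9 on (ℤ/47ℤ)^× is x ↦ x^41, because 9·41 = 369 = 8·46 + 1 ≡ 1 (mod 46) and x^{46} = 1 for x ≠ 0 (Fermat). So T⁻¹(13) = 13^41 mod 47.
Repeated squaring mod 47: 13^1 ≡ 13, 13^2 ≡ 13² = 169 ≡ 28, 13^4 ≡ 28² = 784 ≡ 32, 13^8 ≡ 32² = 1024 ≡ 37, 13^16 ≡ 37² = 1369 ≡ 6, 13^32 ≡ 6² = 36. Since 41 = 32 + 8 + 1, 13^41 ≡ 36·37·13: 36·37 = 1332 ≡ 16, then 16·13 = 208 ≡ 20. So 13^41 ≡ 20 (mod 47).
Hence T⁻¹(13) = 20.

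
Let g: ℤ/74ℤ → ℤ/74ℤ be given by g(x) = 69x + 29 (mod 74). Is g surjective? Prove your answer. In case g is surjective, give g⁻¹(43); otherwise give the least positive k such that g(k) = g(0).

12

By definition, surjectivity means every element of the codomain has a preimage under g.
Since gcd(69, 74) = 1, 69 is invertible modulo 74. Euclid's algorithm: 74 = 1·69 + 5, 69 = 13·5 + 4, 5 = 1·4 + 1; back-substituting gives 1 = 59·69 − 55·74, so 69⁻¹ ≡ 59 (mod 74).
For any y ∈ ℤ/74ℤ, x = 59(y − 29) mod 74 satisfies g(x) = 69·59(y − 29) + 29 ≡ y (since 69·59 ≡ 1 mod 74). So every y has a preimage.
Therefore g is surjective.
Since g is surjective, we compute g⁻¹(43): solve 69x + 29 ≡ 43 (mod 74), i.e. 69x ≡ 14 (mod 74).
Multiplying by 69⁻¹ = 59 gives x ≡ 59·14 = 826 = 11·74 + 12 ≡ 12 (mod 74).
Check: g(12) = 69·12 + 29 = 857 = 11·74 + 43 ≡ 43 (mod 74).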